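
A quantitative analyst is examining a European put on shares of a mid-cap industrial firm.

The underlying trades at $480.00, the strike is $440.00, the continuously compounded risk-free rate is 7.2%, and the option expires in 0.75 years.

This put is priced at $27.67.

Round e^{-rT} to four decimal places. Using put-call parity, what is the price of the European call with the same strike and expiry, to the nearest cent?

exp(−rT) = exp(−0.072·0.75) = 0.9474
Put-call parity: C − P = S − K·e^(−rT) = 480 − 440·0.9474 = 480 − 416.8560 = 63.1440
C = P + (C − P) = 27.67 + (63.1440) = 90.8140

$90.81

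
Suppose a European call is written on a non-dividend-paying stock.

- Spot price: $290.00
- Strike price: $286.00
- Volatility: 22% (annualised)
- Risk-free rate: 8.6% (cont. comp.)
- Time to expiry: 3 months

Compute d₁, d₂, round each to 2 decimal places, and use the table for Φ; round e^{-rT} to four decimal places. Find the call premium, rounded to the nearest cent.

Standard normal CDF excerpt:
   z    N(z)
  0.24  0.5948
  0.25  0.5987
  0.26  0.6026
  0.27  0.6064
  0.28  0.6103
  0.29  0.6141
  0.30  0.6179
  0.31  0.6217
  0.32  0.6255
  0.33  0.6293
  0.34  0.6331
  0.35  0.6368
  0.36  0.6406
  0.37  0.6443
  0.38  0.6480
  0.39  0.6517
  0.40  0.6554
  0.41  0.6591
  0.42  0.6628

$18.18

σ√T = 0.22 × 0.5000 = 0.1100
d₁ = [ln(290/286) + (0.086 + 0.22²/2)·0.25] / 0.1100 = [0.0139 + 0.0275] / 0.1100 = 0.3767 → 0.38
d₂ = d₁ − σ√T = 0.3767 − 0.1100 = 0.2667 → 0.27
e^(−rT) = e^(−0.086·0.25) = 0.9787
N(d₁) = N(0.38) = 0.6480;  N(d₂) = N(0.27) = 0.6064
C = 290·0.6480 − 286·0.9787·0.6064 = 187.9200 − 169.7363 = 18.1837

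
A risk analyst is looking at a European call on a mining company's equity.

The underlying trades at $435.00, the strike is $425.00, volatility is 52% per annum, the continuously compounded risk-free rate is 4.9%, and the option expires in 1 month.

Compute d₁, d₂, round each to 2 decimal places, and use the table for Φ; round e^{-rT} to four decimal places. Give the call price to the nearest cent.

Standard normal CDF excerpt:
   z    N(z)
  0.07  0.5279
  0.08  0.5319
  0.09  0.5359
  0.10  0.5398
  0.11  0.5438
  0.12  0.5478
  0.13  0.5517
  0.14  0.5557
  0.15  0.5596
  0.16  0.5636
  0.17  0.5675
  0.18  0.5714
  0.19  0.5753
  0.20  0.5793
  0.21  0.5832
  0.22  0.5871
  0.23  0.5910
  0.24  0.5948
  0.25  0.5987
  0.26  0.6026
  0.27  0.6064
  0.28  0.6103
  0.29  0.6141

T = 0.08333;  σ√T = 0.1501
d₁ = [ln(435/425) + (0.049 + ½·0.52²)·0.08333] / (σ√T) = (0.0233 + 0.0154) / 0.1501 = 0.2572 ≈ 0.26
d₂ = 0.2572 − 0.1501 = 0.1071 ≈ 0.11
e^(−rT) = e^(−0.049·0.08333) = 0.9959
C = 435·N(0.26) − 425·0.9959·N(0.11) = 435·0.6026 − 425·0.9959·0.5438 = 262.1310 − 230.1674 = 31.9636

$31.96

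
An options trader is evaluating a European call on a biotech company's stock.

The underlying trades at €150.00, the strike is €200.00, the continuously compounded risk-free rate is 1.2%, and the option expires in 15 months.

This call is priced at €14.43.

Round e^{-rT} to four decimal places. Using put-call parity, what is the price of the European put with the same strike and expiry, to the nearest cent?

€61.45

e^(−rT) = e^(−0.012·1.25) = 0.9851
Put-call parity: C − P = S − K·e^(−rT) = 150 − 200·0.9851 = 150 − 197.0200 = -47.0200
P = C − (C − P) = 14.43 − (-47.0200) = 61.4500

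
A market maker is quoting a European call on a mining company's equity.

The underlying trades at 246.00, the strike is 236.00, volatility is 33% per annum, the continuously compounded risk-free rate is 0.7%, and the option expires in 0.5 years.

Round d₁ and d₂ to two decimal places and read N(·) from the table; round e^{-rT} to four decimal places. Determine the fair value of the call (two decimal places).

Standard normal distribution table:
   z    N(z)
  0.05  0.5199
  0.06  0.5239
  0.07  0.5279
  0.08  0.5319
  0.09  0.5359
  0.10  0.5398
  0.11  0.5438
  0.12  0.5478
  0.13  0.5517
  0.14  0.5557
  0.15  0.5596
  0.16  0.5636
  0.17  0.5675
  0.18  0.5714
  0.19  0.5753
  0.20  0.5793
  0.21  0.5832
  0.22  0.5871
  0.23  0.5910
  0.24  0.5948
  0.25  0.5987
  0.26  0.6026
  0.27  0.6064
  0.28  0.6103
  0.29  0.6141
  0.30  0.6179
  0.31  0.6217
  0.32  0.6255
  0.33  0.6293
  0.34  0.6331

T = 0.5;  σ√T = 0.2333
d₁ = [ln(246/236) + (0.007 + ½·0.33²)·0.5] / (σ√T) = (0.0415 + 0.0307) / 0.2333 = 0.3095 → 0.31
d₂ = 0.3095 − 0.2333 = 0.0762 → 0.08
e^(−rT) = e^(−0.007·0.5) = 0.9965
N(d₁) = N(0.31) = 0.6217;  N(d₂) = N(0.08) = 0.5319
C = 246·0.6217 − 236·0.9965·0.5319 = 152.9382 − 125.0891 = 27.8491

27.85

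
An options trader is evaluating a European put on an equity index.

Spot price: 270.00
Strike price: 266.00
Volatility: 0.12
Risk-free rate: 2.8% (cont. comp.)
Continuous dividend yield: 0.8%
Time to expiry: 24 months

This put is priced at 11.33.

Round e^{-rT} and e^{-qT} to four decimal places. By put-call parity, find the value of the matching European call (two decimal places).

exp(−qT) = exp(−0.008·2) = 0.9841;  exp(−rT) = exp(−0.028·2) = 0.9455
Put-call parity: C − P = S·e^(−qT) − K·e^(−rT) = 270·0.9841 − 266·0.9455 = 265.7070 − 251.5030 = 14.2040
C = P + (C − P) = 11.33 + (14.2040) = 25.5340

25.53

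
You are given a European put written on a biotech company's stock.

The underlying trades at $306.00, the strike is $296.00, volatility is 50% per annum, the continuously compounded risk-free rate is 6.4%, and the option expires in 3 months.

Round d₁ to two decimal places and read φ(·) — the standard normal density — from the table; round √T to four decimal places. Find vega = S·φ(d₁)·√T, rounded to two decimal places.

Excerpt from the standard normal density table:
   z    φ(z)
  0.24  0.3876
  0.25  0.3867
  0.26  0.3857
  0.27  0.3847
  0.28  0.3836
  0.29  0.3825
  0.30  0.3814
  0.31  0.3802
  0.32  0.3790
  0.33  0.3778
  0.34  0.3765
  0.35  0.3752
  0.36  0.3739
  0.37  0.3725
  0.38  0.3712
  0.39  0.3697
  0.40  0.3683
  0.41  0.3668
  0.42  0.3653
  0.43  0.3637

57.99

σ√T = 0.5·√0.25 = 0.2500
ln(S/K) + (r + σ²/2)T = ln(306/296) + (0.064 + 0.5²/2)·0.25 = 0.0332 + 0.0473 = 0.0805
d₁ = 0.0805 / 0.2500 = 0.3219 which rounds to 0.32
√T = √0.25 = 0.5000
φ(d₁) = φ(0.32) = 0.3790
vega = S·φ(d₁)·√T = 306·0.3790·0.5000 = 57.9870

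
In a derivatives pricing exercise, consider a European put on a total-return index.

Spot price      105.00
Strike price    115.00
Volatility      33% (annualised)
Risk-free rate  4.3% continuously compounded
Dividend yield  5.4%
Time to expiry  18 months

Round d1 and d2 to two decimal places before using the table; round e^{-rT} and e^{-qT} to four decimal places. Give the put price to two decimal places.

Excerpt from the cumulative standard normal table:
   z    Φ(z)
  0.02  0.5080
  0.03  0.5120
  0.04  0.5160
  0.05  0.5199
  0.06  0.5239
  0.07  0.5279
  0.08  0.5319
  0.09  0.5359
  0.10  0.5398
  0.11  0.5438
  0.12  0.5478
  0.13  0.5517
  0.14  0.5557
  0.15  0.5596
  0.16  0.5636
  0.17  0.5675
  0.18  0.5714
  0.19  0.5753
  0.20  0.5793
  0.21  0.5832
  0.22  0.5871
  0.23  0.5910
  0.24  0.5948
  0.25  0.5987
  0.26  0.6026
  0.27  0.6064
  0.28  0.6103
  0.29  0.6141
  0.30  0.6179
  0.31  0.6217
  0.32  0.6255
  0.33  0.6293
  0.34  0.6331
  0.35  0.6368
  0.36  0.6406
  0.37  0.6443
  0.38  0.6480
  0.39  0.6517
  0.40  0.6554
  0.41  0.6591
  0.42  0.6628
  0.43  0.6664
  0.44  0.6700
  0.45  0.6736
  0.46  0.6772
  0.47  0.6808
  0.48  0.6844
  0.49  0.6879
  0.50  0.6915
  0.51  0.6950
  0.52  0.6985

T = 1.5;  σ√T = 0.4042
d₁ = [ln(105/115) + (0.043 − 0.054 + 0.33²/2)·1.5] / 0.4042 = [-0.0910 + 0.0652] / 0.4042 = -0.0638 which rounds to -0.06
d₂ = d₁ − σ√T = -0.0638 − 0.4042 = -0.4680 which rounds to -0.47
exp(−qT) = exp(−0.054·1.5) = 0.9222;  exp(−rT) = exp(−0.043·1.5) = 0.9375
N(−d₂) = N(0.47) = 0.6808;  N(−d₁) = N(0.06) = 0.5239
P = 115·0.9375·0.6808 − 105·0.9222·0.5239 = 73.3987 − 50.7298 = 22.6690

22.67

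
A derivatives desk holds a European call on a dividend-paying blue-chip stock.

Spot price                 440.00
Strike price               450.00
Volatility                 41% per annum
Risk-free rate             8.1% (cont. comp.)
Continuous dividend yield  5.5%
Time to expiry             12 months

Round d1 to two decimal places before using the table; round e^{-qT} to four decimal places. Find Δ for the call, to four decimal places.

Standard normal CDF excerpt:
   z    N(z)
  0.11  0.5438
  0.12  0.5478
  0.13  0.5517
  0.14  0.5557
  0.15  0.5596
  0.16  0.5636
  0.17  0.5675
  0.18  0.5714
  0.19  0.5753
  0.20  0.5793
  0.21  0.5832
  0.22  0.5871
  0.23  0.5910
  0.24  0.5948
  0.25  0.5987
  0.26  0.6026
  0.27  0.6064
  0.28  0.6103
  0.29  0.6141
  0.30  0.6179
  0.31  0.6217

σ√T = 0.41·√1 = 0.4100
d₁ = [ln(440/450) + (0.081 − 0.055 + ½·0.41²)·1] / (σ√T) = (-0.0225 + 0.1100) / 0.4100 = 0.2136 which rounds to 0.21
N(d₁) = N(0.21) = 0.5832
Δ_call = e^(−qT)·N(d₁) = 0.9465·0.5832 = 0.5520

0.5520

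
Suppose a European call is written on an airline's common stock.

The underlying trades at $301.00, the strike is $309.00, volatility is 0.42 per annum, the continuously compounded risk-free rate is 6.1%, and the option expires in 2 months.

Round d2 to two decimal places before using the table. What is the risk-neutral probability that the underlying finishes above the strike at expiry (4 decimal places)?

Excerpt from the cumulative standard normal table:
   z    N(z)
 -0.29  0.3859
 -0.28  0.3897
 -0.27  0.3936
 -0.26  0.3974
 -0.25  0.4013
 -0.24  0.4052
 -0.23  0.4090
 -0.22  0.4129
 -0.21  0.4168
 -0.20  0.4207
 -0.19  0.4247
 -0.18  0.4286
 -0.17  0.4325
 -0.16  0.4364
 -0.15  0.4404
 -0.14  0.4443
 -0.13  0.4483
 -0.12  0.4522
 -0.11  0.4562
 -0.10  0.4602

σ√T = 0.42 × 0.4082 = 0.1715
d₁ = [ln(301/309) + (0.061 + 0.42²/2)·0.1667] / 0.1715 = [-0.0262 + 0.0249] / 0.1715 = -0.0080 ⇒ -0.01
d₂ = d₁ − σ√T = -0.0080 − 0.1715 = -0.1794 ⇒ -0.18
Pr(exercise) under Q = N(d₂) = 0.4286

0.4286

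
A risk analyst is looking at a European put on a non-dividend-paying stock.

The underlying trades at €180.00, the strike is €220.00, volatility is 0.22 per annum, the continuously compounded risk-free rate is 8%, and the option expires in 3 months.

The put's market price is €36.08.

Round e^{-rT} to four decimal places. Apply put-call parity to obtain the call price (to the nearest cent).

exp(−rT) = exp(−0.08·0.25) = 0.9802
Put-call parity: C − P = S − K·e^(−rT) = 180 − 220·0.9802 = 180 − 215.6440 = -35.6440
C = P + (C − P) = 36.08 + (-35.6440) = 0.4360

€0.44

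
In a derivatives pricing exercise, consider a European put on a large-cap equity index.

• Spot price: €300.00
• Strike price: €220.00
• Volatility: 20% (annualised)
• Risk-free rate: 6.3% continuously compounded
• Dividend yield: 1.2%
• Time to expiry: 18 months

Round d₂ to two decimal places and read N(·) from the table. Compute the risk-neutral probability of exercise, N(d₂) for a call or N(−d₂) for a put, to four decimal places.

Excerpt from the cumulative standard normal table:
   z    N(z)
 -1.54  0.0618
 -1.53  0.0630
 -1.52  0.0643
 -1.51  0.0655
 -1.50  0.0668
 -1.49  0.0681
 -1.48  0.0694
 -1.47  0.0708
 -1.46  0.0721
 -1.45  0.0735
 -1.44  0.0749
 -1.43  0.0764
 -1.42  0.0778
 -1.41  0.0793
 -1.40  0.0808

0.0721

σ√T = 0.2·√1.5 = 0.2449
d₁ = [ln(300/220) + (0.063 − 0.012 + ½·0.2²)·1.5] / (σ√T) = (0.3102 + 0.1065) / 0.2449 = 1.7010 ≈ 1.70
d₂ = 1.7010 − 0.2449 = 1.4560 ≈ 1.46
Pr(exercise) under Q = N(−d₂) = N(-1.46) = 0.0721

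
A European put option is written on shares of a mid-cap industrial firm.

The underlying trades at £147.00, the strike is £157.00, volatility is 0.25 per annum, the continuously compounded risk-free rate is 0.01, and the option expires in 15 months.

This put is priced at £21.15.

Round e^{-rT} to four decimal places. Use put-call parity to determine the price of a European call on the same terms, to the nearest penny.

£13.10

exp(−rT) = exp(−0.01·1.25) = 0.9876
Put-call parity: C − P = S − K·e^(−rT) = 147 − 157·0.9876 = 147 − 155.0532 = -8.0532
C = P + (C − P) = 21.15 + (-8.0532) = 13.0968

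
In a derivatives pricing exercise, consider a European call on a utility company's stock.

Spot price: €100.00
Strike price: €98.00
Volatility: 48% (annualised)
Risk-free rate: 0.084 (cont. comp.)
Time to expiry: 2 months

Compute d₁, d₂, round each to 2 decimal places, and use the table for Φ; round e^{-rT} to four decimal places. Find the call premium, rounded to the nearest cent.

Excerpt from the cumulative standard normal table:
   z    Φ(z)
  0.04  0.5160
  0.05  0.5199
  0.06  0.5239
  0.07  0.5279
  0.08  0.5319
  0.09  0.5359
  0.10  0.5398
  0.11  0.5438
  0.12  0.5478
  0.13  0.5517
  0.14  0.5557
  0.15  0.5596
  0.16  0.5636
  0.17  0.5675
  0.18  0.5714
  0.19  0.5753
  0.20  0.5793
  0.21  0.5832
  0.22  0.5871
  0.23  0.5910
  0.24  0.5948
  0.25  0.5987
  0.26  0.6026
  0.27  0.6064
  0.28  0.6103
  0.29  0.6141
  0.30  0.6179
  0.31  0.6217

€9.24

σ√T = 0.48 × 0.4082 = 0.1960
d₁ = [ln(100/98) + (0.084 + ½·0.48²)·0.1667] / (σ√T) = (0.0202 + 0.0332) / 0.1960 = 0.2725 ⇒ 0.27
d₂ = 0.2725 − 0.1960 = 0.0766 ⇒ 0.08
e^(−rT) = e^(−0.084·0.1667) = 0.9861
C = 100·N(0.27) − 98·0.9861·N(0.08) = 100·0.6064 − 98·0.9861·0.5319 = 60.6400 − 51.4016 = 9.2384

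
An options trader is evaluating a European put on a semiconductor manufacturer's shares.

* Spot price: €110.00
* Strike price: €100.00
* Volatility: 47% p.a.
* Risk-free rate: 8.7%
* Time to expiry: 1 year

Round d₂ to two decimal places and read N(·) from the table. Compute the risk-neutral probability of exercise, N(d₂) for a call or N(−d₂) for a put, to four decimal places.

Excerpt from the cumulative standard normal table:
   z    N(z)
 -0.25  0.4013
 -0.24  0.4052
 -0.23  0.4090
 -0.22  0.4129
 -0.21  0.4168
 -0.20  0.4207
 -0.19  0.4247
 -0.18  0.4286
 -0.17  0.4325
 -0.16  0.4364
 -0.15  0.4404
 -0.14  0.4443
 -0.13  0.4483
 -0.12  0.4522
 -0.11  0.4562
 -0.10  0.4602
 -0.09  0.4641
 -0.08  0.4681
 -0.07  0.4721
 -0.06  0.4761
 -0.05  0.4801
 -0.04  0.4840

0.4404

σ√T = 0.47 × 1.0000 = 0.4700
ln(S/K) + (r + σ²/2)T = ln(110/100) + (0.087 + 0.47²/2)·1 = 0.0953 + 0.1974 = 0.2928
d₁ = 0.2928 / 0.4700 = 0.6229 which rounds to 0.62
d₂ = d₁ − σ√T = 0.6229 − 0.4700 = 0.1529 which rounds to 0.15
Risk-neutral Pr[S_T < K] = N(−d₂) = N(-0.15) = 0.4404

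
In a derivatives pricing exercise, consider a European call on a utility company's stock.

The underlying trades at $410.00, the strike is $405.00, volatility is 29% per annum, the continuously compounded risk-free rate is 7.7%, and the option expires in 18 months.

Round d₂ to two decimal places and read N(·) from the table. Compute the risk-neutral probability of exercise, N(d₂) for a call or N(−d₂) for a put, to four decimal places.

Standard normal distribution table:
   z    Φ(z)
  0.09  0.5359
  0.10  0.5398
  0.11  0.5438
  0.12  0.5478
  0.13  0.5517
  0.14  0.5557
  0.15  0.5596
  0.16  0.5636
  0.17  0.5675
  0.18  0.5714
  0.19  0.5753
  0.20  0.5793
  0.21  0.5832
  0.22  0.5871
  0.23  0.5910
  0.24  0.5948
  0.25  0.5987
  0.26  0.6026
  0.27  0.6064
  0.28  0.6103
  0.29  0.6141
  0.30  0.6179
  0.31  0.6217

T = 1.5;  σ√T = 0.3552
ln(S/K) + (r + σ²/2)T = ln(410/405) + (0.077 + 0.29²/2)·1.5 = 0.0123 + 0.1786 = 0.1908
d₁ = 0.1908 / 0.3552 = 0.5373 ≈ 0.54
d₂ = d₁ − σ√T = 0.5373 − 0.3552 = 0.1821 ≈ 0.18
Pr(exercise) under Q = N(d₂) = 0.5714

0.5714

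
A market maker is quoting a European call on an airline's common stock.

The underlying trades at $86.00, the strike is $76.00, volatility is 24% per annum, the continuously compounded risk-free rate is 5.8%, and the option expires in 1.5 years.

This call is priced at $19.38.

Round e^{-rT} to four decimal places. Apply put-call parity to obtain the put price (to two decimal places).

e^(−rT) = e^(−0.058·1.5) = 0.9167
Put-call parity: C − P = S − K·e^(−rT) = 86 − 76·0.9167 = 86 − 69.6692 = 16.3308
P = C − (C − P) = 19.38 − (16.3308) = 3.0492

$3.05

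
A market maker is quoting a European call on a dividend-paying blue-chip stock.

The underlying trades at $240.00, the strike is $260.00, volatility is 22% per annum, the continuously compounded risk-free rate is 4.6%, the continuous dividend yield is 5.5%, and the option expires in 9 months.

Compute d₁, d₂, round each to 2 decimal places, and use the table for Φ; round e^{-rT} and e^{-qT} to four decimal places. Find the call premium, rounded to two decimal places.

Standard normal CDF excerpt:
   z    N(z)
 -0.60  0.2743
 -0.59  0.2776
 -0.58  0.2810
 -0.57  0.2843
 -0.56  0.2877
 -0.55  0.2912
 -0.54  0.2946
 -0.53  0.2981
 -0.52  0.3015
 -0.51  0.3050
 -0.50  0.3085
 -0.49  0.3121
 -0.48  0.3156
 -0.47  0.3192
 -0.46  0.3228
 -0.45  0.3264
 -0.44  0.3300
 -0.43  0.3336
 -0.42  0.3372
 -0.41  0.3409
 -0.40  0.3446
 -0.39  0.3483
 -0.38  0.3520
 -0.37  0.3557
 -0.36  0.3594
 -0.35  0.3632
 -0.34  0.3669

$9.63

T = 0.75;  σ√T = 0.1905
d₁ = [ln(240/260) + (0.046 − 0.055 + ½·0.22²)·0.75] / (σ√T) = (-0.0800 + 0.0114) / 0.1905 = -0.3603 → -0.36
d₂ = -0.3603 − 0.1905 = -0.5508 → -0.55
e^(−qT) = e^(−0.055·0.75) = 0.9596;  e^(−rT) = e^(−0.046·0.75) = 0.9661
N(d₁) = N(-0.36) = 0.3594;  N(d₂) = N(-0.55) = 0.2912
C = 240·0.9596·0.3594 − 260·0.9661·0.2912 = 82.7713 − 73.1454 = 9.6259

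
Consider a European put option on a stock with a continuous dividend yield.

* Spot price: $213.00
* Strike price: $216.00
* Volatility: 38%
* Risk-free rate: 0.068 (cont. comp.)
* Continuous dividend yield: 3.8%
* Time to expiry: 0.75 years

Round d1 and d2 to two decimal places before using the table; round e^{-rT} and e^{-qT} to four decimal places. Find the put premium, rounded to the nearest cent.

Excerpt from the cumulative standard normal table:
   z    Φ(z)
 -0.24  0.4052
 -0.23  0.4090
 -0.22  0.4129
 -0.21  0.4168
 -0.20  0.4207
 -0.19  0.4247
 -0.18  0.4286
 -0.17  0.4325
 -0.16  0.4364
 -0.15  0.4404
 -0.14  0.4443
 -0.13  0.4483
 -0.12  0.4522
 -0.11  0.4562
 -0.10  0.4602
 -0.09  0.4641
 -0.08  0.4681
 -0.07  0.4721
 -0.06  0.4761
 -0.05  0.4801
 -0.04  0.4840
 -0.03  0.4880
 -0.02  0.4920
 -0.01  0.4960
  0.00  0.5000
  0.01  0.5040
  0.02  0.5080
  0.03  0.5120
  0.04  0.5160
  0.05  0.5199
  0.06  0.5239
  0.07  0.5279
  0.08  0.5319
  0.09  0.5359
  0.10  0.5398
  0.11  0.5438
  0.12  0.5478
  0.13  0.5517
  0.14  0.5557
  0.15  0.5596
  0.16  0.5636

$26.15

T = 0.75;  σ√T = 0.3291
d₁ = [ln(213/216) + (0.068 − 0.038 + 0.38²/2)·0.75] / 0.3291 = [-0.0140 + 0.0767] / 0.3291 = 0.1904 ⇒ 0.19
d₂ = d₁ − σ√T = 0.1904 − 0.3291 = -0.1387 ⇒ -0.14
exp(−qT) = exp(−0.038·0.75) = 0.9719;  exp(−rT) = exp(−0.068·0.75) = 0.9503
P = 216·0.9503·N(0.14) − 213·0.9719·N(-0.19) = 216·0.9503·0.5557 − 213·0.9719·0.4247 = 114.0656 − 87.9191 = 26.1465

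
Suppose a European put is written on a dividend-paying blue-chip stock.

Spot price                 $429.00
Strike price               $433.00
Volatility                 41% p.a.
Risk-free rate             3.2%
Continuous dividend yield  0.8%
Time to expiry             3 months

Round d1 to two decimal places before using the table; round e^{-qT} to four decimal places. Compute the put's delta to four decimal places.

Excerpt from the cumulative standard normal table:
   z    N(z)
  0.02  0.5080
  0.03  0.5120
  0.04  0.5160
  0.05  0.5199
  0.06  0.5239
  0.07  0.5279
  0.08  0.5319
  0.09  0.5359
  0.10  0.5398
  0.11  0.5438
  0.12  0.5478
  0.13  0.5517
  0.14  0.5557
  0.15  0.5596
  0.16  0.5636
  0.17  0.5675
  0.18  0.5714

T = 0.25;  σ√T = 0.2050
d₁ = [ln(429/433) + (0.032 − 0.008 + 0.41²/2)·0.25] / 0.2050 = [-0.0093 + 0.0270] / 0.2050 = 0.0865 ⇒ 0.09
N(d₁) = N(0.09) = 0.5359
Δ_put = e^(−qT)·(N(d₁) − 1) = 0.9980·(0.5359 − 1) = -0.4632

-0.4632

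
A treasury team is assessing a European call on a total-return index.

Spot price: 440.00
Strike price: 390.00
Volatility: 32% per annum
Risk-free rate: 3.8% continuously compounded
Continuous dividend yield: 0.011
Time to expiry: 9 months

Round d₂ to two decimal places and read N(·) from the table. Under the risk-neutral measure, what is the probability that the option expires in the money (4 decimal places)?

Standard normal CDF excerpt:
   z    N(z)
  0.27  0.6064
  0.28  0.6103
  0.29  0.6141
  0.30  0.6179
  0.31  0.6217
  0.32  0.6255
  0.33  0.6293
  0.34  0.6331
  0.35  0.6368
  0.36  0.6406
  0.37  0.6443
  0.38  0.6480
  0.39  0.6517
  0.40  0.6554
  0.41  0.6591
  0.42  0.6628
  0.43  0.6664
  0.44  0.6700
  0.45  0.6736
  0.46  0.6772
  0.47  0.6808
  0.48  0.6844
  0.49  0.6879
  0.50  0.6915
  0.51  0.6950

0.6443

σ√T = 0.32 × 0.8660 = 0.2771
d₁ = [ln(440/390) + (0.038 − 0.011 + ½·0.32²)·0.75] / (σ√T) = (0.1206 + 0.0587) / 0.2771 = 0.6469 ≈ 0.65
d₂ = 0.6469 − 0.2771 = 0.3698 ≈ 0.37
Pr(exercise) under Q = N(d₂) = 0.6443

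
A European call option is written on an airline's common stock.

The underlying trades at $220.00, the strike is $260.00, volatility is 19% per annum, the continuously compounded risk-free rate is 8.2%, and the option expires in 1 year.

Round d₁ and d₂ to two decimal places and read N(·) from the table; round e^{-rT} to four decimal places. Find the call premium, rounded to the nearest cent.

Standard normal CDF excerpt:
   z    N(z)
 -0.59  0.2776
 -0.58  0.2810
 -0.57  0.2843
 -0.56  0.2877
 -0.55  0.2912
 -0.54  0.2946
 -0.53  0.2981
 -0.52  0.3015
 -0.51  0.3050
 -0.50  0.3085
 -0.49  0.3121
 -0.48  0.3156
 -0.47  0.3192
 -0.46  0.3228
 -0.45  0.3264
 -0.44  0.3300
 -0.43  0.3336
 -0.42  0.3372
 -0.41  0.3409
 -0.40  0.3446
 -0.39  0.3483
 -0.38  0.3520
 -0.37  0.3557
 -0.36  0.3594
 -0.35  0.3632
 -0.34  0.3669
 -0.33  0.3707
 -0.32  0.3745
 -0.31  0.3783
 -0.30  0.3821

$9.34

σ√T = 0.19·√1 = 0.1900
d₁ = [ln(220/260) + (0.082 + 0.19²/2)·1] / 0.1900 = [-0.1671 + 0.1001] / 0.1900 = -0.3527 ≈ -0.35
d₂ = d₁ − σ√T = -0.3527 − 0.1900 = -0.5427 ≈ -0.54
e^(−rT) = e^(−0.082·1) = 0.9213
N(d₁) = N(-0.35) = 0.3632;  N(d₂) = N(-0.54) = 0.2946
C = 220·0.3632 − 260·0.9213·0.2946 = 79.9040 − 70.5679 = 9.3361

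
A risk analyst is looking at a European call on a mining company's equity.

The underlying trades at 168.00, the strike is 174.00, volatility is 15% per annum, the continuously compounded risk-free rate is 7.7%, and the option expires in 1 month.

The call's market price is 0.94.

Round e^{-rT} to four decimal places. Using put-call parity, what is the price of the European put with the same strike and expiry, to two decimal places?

5.83

exp(−rT) = exp(−0.077·0.08333) = 0.9936
Put-call parity: C − P = S − K·e^(−rT) = 168 − 174·0.9936 = 168 − 172.8864 = -4.8864
P = C − (C − P) = 0.94 − (-4.8864) = 5.8264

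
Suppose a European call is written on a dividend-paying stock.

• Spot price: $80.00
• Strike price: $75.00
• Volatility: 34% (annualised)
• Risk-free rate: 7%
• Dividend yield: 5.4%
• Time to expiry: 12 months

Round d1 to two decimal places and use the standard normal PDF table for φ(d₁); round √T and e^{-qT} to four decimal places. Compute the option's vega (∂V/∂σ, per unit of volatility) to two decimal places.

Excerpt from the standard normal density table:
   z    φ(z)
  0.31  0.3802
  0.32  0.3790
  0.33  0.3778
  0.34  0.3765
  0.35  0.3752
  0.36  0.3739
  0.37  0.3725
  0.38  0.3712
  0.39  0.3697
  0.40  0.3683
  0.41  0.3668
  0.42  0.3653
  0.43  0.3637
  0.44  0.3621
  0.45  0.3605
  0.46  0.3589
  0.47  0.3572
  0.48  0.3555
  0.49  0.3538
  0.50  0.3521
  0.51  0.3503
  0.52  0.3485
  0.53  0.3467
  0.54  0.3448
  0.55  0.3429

27.80

σ√T = 0.34 × 1.0000 = 0.3400
d₁ = [ln(80/75) + (0.07 − 0.054 + 0.34²/2)·1] / 0.3400 = [0.0645 + 0.0738] / 0.3400 = 0.4069 → 0.41
√T = √1 = 1.0000
φ(d₁) = φ(0.41) = 0.3668
exp(−qT) = exp(−0.054·1) = 0.9474
vega = S·exp(−qT)·φ(d₁)·√T = 80·0.9474·0.3668·1.0000 = 27.8005
(Vega is the same for a European call and put with the same parameters.)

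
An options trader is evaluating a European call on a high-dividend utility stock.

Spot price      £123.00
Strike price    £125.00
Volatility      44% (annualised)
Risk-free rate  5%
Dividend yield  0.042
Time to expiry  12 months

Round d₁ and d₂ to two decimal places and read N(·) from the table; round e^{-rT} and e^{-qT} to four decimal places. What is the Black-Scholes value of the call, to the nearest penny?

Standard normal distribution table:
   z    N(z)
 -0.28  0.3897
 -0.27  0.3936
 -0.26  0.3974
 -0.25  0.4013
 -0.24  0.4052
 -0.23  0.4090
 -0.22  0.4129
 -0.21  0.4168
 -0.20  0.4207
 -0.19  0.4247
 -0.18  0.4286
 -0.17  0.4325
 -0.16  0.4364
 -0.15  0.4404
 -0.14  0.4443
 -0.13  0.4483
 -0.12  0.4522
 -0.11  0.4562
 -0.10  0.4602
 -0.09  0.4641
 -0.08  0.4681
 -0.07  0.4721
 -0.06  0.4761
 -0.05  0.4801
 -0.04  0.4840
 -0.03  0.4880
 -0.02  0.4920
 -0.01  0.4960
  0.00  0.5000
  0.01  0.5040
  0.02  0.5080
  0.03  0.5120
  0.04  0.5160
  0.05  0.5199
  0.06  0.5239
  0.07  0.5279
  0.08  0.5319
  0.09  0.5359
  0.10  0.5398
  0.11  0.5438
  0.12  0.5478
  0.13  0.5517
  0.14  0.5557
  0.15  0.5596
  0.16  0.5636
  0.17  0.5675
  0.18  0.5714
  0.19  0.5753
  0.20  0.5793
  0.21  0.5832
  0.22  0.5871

σ√T = 0.44·√1 = 0.4400
d₁ = [ln(123/125) + (0.05 − 0.042 + 0.44²/2)·1] / 0.4400 = [-0.0161 + 0.1048] / 0.4400 = 0.2015 which rounds to 0.20
d₂ = d₁ − σ√T = 0.2015 − 0.4400 = -0.2385 which rounds to -0.24
e^(−qT) = e^(−0.042·1) = 0.9589;  e^(−rT) = e^(−0.05·1) = 0.9512
N(d₁) = N(0.20) = 0.5793;  N(d₂) = N(-0.24) = 0.4052
C = 123·0.9589·0.5793 − 125·0.9512·0.4052 = 68.3254 − 48.1783 = 20.1471

£20.15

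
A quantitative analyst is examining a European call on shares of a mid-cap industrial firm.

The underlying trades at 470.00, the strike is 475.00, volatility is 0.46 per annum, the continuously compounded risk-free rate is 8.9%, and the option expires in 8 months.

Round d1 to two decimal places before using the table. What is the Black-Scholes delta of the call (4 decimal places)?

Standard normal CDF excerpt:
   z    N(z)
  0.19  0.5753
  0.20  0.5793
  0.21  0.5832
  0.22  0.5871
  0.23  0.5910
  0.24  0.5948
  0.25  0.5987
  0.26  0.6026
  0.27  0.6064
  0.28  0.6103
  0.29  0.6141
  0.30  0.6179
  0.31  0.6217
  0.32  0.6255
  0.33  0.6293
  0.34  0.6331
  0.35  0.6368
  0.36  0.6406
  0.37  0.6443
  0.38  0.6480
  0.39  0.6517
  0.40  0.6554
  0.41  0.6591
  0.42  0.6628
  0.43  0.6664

T = 0.6667;  σ√T = 0.3756
ln(S/K) + (r + σ²/2)T = ln(470/475) + (0.089 + 0.46²/2)·0.6667 = -0.0106 + 0.1299 = 0.1193
d₁ = 0.1193 / 0.3756 = 0.3176 which rounds to 0.32
N(d₁) = N(0.32) = 0.6255
Δ_call = N(d₁) = 0.6255

0.6255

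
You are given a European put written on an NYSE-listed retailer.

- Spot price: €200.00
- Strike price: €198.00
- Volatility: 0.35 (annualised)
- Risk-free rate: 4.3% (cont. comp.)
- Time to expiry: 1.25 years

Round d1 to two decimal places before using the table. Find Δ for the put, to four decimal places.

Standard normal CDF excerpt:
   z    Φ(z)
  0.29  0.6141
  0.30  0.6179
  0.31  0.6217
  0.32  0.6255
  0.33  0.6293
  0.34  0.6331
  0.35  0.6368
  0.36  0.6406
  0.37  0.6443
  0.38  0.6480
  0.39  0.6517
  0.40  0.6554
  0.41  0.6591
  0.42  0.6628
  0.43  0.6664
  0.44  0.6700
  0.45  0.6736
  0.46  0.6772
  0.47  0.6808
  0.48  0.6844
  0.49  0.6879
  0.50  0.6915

-0.3594

σ√T = 0.35·√1.25 = 0.3913
ln(S/K) + (r + σ²/2)T = ln(200/198) + (0.043 + 0.35²/2)·1.25 = 0.0101 + 0.1303 = 0.1404
d₁ = 0.1404 / 0.3913 = 0.3587 which rounds to 0.36
N(d₁) = N(0.36) = 0.6406
Δ_put = N(d₁) − 1 = 0.6406 − 1 = -0.3594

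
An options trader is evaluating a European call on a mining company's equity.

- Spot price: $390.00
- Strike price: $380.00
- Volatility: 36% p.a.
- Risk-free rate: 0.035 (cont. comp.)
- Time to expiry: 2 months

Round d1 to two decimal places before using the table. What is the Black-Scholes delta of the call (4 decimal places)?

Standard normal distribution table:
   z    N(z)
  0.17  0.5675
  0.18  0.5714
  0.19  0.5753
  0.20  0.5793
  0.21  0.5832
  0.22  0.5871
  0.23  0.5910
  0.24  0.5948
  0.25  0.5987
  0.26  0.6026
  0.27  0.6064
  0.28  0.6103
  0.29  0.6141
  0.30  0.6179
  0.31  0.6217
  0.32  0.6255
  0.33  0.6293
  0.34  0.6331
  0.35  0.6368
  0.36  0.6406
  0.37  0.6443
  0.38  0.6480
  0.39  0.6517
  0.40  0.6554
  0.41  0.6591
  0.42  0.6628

T = 0.1667;  σ√T = 0.1470
d₁ = [ln(390/380) + (0.035 + 0.36²/2)·0.1667] / 0.1470 = [0.0260 + 0.0166] / 0.1470 = 0.2899 → 0.29
N(d₁) = N(0.29) = 0.6141
Δ_call = N(d₁) = 0.6141

0.6141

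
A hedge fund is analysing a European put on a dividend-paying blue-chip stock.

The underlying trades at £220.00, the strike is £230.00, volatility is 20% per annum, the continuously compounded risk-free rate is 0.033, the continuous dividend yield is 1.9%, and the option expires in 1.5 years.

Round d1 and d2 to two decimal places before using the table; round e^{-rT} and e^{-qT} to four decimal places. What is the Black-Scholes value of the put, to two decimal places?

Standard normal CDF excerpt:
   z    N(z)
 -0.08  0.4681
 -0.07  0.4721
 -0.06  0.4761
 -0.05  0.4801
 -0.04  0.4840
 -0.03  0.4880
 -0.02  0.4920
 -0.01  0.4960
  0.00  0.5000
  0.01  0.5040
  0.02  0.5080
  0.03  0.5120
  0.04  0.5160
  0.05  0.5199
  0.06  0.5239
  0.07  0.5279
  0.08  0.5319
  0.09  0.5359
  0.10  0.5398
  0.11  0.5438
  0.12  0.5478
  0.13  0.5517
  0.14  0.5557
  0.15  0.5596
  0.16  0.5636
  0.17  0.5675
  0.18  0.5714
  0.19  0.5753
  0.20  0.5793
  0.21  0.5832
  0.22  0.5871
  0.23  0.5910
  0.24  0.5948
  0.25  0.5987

σ√T = 0.2 × 1.2247 = 0.2449
d₁ = [ln(220/230) + (0.033 − 0.019 + 0.2²/2)·1.5] / 0.2449 = [-0.0445 + 0.0510] / 0.2449 = 0.0267 → 0.03
d₂ = d₁ − σ√T = 0.0267 − 0.2449 = -0.2182 → -0.22
e^(−qT) = e^(−0.019·1.5) = 0.9719;  e^(−rT) = e^(−0.033·1.5) = 0.9517
N(−d₂) = N(0.22) = 0.5871;  N(−d₁) = N(-0.03) = 0.4880
P = 230·0.9517·0.5871 − 220·0.9719·0.4880 = 128.5109 − 104.3432 = 24.1677

£24.17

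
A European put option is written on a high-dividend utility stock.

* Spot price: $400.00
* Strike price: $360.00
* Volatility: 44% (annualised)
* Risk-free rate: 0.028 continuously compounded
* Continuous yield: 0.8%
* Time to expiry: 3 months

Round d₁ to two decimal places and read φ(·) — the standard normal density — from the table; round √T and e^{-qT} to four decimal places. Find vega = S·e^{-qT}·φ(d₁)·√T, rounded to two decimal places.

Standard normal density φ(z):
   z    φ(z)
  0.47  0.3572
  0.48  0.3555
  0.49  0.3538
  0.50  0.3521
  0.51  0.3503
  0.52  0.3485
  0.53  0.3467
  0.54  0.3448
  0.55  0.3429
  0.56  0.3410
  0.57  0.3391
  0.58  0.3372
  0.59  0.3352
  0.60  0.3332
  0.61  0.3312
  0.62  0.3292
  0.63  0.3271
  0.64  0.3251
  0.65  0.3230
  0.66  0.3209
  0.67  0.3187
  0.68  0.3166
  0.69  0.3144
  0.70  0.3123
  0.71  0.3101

T = 0.25;  σ√T = 0.2200
d₁ = [ln(400/360) + (0.028 − 0.008 + ½·0.44²)·0.25] / (σ√T) = (0.1054 + 0.0292) / 0.2200 = 0.6116 which rounds to 0.61
√T = √0.25 = 0.5000
φ(d₁) = φ(0.61) = 0.3312
e^(−qT) = e^(−0.008·0.25) = 0.9980
vega = S·e^(−qT)·φ(d₁)·√T = 400·0.9980·0.3312·0.5000 = 66.1075

66.11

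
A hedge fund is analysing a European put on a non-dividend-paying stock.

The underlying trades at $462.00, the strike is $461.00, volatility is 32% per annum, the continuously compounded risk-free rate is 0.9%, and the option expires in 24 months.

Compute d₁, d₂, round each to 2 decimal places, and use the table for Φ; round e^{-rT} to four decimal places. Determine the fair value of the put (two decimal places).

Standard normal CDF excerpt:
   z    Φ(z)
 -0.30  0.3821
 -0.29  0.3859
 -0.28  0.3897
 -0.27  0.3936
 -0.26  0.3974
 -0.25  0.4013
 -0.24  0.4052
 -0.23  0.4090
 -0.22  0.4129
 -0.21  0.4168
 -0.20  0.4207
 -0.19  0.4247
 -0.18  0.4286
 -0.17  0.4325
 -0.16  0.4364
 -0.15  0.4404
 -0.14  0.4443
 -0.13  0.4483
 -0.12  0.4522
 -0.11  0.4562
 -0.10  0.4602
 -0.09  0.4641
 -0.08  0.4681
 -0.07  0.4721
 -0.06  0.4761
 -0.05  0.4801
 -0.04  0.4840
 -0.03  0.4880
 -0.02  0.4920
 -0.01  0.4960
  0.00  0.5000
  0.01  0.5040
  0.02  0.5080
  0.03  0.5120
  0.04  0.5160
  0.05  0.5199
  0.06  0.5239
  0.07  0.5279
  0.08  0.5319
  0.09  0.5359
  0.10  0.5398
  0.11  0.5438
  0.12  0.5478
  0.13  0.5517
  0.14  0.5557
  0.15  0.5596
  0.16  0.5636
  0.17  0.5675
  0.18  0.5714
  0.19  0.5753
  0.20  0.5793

$76.88

σ√T = 0.32 × 1.4142 = 0.4525
d₁ = [ln(462/461) + (0.009 + 0.32²/2)·2] / 0.4525 = [0.0022 + 0.1204] / 0.4525 = 0.2708 ≈ 0.27
d₂ = d₁ − σ√T = 0.2708 − 0.4525 = -0.1817 ≈ -0.18
e^(−rT) = e^(−0.009·2) = 0.9822
P = 461·0.9822·N(0.18) − 462·N(-0.27) = 461·0.9822·0.5714 − 462·0.3936 = 258.7266 − 181.8432 = 76.8834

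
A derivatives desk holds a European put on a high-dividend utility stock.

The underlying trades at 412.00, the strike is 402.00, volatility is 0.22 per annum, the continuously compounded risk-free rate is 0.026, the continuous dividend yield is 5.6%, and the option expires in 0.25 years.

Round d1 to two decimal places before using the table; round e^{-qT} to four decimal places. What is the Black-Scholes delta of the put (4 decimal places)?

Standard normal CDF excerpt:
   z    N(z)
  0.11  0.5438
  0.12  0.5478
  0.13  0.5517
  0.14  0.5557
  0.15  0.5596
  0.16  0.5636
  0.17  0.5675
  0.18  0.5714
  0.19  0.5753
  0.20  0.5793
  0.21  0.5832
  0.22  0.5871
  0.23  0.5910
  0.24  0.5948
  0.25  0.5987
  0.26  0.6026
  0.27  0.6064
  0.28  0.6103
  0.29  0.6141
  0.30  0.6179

-0.4110

T = 0.25;  σ√T = 0.1100
d₁ = [ln(412/402) + (0.026 − 0.056 + ½·0.22²)·0.25] / (σ√T) = (0.0246 − 0.0015) / 0.1100 = 0.2102 which rounds to 0.21
N(d₁) = N(0.21) = 0.5832
Δ_put = exp(−qT)·(N(d₁) − 1) = 0.9861·(0.5832 − 1) = -0.4110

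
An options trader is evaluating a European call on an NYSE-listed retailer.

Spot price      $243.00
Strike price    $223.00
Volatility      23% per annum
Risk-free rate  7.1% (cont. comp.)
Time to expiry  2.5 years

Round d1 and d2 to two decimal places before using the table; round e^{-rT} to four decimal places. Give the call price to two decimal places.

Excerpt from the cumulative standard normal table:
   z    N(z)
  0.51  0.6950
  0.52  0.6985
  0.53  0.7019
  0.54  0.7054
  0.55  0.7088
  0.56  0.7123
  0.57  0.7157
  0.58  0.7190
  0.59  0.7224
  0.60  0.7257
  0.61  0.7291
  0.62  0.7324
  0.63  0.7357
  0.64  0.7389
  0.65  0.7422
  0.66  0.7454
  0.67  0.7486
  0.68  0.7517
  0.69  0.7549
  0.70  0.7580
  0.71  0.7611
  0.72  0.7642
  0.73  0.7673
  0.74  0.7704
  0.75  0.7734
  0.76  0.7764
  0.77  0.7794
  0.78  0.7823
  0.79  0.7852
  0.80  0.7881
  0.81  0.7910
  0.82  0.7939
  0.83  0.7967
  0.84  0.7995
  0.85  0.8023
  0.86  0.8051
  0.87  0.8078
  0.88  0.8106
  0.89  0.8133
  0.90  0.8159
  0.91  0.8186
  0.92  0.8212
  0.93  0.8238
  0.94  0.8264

$67.19

T = 2.5;  σ√T = 0.3637
d₁ = [ln(243/223) + (0.071 + 0.23²/2)·2.5] / 0.3637 = [0.0859 + 0.2436] / 0.3637 = 0.9061 which rounds to 0.91
d₂ = d₁ − σ√T = 0.9061 − 0.3637 = 0.5424 which rounds to 0.54
e^(−rT) = e^(−0.071·2.5) = 0.8374
C = 243·N(0.91) − 223·0.8374·N(0.54) = 243·0.8186 − 223·0.8374·0.7054 = 198.9198 − 131.7265 = 67.1933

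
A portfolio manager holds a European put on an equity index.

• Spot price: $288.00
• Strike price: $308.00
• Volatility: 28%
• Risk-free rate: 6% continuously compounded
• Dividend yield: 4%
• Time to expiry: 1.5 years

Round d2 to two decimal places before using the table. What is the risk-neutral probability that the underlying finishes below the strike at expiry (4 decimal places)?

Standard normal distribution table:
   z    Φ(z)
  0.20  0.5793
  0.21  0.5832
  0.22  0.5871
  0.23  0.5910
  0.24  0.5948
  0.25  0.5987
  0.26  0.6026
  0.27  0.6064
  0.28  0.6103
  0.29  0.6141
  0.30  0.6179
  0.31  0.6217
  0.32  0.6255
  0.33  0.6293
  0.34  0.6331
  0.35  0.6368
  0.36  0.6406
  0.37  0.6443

T = 1.5;  σ√T = 0.3429
d₁ = [ln(288/308) + (0.06 − 0.04 + 0.28²/2)·1.5] / 0.3429 = [-0.0671 + 0.0888] / 0.3429 = 0.0632 ⇒ 0.06
d₂ = d₁ − σ√T = 0.0632 − 0.3429 = -0.2798 ⇒ -0.28
Risk-neutral Pr[S_T < K] = N(−d₂) = N(0.28) = 0.6103

0.6103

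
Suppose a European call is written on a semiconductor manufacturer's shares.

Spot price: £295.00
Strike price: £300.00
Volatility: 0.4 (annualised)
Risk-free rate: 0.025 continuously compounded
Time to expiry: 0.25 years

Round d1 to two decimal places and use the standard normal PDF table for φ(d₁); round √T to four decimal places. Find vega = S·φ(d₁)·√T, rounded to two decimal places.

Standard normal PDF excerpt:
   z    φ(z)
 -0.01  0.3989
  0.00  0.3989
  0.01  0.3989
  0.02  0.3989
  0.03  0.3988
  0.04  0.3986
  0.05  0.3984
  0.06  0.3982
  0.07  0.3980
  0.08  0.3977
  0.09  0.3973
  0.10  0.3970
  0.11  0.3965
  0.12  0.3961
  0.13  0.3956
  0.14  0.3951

58.76

σ√T = 0.4·√0.25 = 0.2000
d₁ = [ln(295/300) + (0.025 + 0.4²/2)·0.25] / 0.2000 = [-0.0168 + 0.0263] / 0.2000 = 0.0472 → 0.05
√T = √0.25 = 0.5000
φ(d₁) = φ(0.05) = 0.3984
vega = S·φ(d₁)·√T = 295·0.3984·0.5000 = 58.7640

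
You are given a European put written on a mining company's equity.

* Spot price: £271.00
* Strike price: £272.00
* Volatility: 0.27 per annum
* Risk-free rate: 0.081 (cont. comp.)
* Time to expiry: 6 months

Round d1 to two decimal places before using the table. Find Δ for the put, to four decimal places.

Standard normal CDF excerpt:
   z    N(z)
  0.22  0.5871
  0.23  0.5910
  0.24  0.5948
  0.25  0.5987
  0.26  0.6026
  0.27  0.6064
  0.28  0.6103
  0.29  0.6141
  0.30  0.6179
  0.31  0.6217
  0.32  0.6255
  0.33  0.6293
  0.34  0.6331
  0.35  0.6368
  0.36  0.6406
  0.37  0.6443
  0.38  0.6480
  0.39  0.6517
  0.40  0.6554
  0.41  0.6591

T = 0.5;  σ√T = 0.1909
d₁ = [ln(271/272) + (0.081 + 0.27²/2)·0.5] / 0.1909 = [-0.0037 + 0.0587] / 0.1909 = 0.2883 which rounds to 0.29
N(d₁) = N(0.29) = 0.6141
Δ_put = N(d₁) − 1 = 0.6141 − 1 = -0.3859

-0.3859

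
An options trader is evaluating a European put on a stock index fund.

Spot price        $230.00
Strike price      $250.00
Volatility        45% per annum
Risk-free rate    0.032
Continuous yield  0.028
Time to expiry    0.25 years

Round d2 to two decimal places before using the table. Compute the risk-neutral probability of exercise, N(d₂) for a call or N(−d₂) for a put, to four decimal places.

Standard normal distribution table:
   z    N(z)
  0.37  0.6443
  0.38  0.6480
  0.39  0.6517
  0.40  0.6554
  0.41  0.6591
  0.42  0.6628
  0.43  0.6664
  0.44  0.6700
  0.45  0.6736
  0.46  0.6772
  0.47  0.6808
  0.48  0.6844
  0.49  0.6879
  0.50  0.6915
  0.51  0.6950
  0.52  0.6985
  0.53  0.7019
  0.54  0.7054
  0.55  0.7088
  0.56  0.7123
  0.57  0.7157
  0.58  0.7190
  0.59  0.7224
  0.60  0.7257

σ√T = 0.45 × 0.5000 = 0.2250
d₁ = [ln(230/250) + (0.032 − 0.028 + 0.45²/2)·0.25] / 0.2250 = [-0.0834 + 0.0263] / 0.2250 = -0.2536 ≈ -0.25
d₂ = d₁ − σ√T = -0.2536 − 0.2250 = -0.4786 ≈ -0.48
Risk-neutral Pr[S_T < K] = N(−d₂) = N(0.48) = 0.6844

0.6844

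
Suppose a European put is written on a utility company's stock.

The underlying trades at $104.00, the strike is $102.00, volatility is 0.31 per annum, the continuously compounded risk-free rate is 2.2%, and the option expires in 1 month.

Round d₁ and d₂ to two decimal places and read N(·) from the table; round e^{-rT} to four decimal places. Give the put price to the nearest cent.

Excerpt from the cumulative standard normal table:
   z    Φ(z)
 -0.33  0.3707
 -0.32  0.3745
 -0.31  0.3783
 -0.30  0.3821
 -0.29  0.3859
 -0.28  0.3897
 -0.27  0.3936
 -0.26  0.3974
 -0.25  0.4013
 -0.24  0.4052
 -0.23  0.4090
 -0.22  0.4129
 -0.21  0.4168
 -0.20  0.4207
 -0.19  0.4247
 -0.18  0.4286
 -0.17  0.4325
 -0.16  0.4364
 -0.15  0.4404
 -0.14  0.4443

σ√T = 0.31 × 0.2887 = 0.0895
d₁ = [ln(104/102) + (0.022 + ½·0.31²)·0.08333] / (σ√T) = (0.0194 + 0.0058) / 0.0895 = 0.2822 → 0.28
d₂ = 0.2822 − 0.0895 = 0.1927 → 0.19
e^(−rT) = e^(−0.022·0.08333) = 0.9982
P = 102·0.9982·N(-0.19) − 104·N(-0.28) = 102·0.9982·0.4247 − 104·0.3897 = 43.2414 − 40.5288 = 2.7126

$2.71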